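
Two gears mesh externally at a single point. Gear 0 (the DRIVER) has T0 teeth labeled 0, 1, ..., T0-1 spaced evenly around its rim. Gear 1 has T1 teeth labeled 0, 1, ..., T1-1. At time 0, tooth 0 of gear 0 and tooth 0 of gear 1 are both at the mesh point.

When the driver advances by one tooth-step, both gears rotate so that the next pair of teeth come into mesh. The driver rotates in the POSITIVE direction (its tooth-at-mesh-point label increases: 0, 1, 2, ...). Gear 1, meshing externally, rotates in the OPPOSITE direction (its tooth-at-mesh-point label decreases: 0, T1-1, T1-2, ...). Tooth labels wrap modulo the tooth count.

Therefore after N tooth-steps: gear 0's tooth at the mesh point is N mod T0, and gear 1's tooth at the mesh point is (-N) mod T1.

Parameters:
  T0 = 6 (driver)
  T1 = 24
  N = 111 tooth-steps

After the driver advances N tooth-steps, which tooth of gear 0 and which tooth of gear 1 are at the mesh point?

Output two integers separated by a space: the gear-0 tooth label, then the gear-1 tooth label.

Answer: 3 9

Derivation:
Gear 0 (driver, T0=6): tooth at mesh = N mod T0
  111 = 18 * 6 + 3, so 111 mod 6 = 3
  gear 0 tooth = 3
Gear 1 (driven, T1=24): tooth at mesh = (-N) mod T1
  111 = 4 * 24 + 15, so 111 mod 24 = 15
  (-111) mod 24 = (-15) mod 24 = 24 - 15 = 9
Mesh after 111 steps: gear-0 tooth 3 meets gear-1 tooth 9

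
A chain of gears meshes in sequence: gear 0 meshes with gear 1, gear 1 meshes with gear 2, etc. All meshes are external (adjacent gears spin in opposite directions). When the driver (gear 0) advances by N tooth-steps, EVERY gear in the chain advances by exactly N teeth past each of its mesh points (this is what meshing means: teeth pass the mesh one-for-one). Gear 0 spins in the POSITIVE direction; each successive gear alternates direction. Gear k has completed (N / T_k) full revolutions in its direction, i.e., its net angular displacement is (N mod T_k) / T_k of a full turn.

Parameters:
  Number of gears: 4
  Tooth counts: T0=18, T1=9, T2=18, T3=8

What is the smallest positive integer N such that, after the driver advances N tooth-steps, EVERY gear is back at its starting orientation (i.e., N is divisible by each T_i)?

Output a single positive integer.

Gear k returns to start when N is a multiple of T_k.
All gears at start simultaneously when N is a common multiple of [18, 9, 18, 8]; the smallest such N is lcm(18, 9, 18, 8).
Start: lcm = T0 = 18
Fold in T1=9: gcd(18, 9) = 9; lcm(18, 9) = 18 * 9 / 9 = 162 / 9 = 18
Fold in T2=18: gcd(18, 18) = 18; lcm(18, 18) = 18 * 18 / 18 = 324 / 18 = 18
Fold in T3=8: gcd(18, 8) = 2; lcm(18, 8) = 18 * 8 / 2 = 144 / 2 = 72
Full cycle length = 72

Answer: 72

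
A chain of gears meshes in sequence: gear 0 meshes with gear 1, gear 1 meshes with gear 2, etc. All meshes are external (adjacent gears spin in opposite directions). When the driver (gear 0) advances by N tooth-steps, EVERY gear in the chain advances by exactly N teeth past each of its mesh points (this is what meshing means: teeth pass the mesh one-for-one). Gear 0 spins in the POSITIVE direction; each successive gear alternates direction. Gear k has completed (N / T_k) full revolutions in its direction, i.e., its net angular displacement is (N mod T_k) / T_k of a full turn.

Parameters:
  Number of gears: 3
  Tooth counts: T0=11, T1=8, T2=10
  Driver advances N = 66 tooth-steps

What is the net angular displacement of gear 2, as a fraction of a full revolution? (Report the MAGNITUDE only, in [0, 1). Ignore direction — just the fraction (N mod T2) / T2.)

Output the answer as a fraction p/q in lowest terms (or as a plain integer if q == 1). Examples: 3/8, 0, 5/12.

Chain of 3 gears, tooth counts: [11, 8, 10]
  gear 0: T0=11, direction=positive, advance = 66 mod 11 = 0 teeth = 0/11 turn
  gear 1: T1=8, direction=negative, advance = 66 mod 8 = 2 teeth = 2/8 turn
  gear 2: T2=10, direction=positive, advance = 66 mod 10 = 6 teeth = 6/10 turn
Gear 2: 66 mod 10 = 6
Fraction = 6 / 10 = 3/5 (gcd(6,10)=2) = 3/5

Answer: 3/5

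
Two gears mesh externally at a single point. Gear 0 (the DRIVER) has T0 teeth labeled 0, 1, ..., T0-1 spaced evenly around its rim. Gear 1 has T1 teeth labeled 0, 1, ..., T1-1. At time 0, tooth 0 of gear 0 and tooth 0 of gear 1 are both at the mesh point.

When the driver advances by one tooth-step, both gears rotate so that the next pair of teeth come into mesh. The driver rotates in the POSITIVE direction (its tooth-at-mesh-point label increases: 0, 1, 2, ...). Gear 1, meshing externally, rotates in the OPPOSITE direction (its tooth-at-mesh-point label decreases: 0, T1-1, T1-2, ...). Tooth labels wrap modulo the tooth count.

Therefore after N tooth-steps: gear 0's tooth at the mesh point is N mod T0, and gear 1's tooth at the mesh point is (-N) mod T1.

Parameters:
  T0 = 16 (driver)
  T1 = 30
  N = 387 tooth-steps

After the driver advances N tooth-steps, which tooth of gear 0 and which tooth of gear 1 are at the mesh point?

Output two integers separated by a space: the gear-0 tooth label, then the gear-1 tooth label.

Gear 0 (driver, T0=16): tooth at mesh = N mod T0
  387 = 24 * 16 + 3, so 387 mod 16 = 3
  gear 0 tooth = 3
Gear 1 (driven, T1=30): tooth at mesh = (-N) mod T1
  387 = 12 * 30 + 27, so 387 mod 30 = 27
  (-387) mod 30 = (-27) mod 30 = 30 - 27 = 3
Mesh after 387 steps: gear-0 tooth 3 meets gear-1 tooth 3

Answer: 3 3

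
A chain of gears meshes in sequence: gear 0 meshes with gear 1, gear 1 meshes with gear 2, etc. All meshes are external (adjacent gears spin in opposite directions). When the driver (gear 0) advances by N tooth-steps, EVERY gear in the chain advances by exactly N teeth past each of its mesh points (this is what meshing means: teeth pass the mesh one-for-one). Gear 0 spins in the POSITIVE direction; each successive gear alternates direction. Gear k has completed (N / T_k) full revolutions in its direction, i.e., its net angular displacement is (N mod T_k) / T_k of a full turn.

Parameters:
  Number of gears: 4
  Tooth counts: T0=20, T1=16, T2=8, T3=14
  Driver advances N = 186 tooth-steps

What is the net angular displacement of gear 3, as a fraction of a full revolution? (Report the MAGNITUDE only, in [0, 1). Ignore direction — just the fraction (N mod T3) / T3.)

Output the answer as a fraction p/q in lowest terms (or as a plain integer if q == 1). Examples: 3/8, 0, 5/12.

Answer: 2/7

Derivation:
Chain of 4 gears, tooth counts: [20, 16, 8, 14]
  gear 0: T0=20, direction=positive, advance = 186 mod 20 = 6 teeth = 6/20 turn
  gear 1: T1=16, direction=negative, advance = 186 mod 16 = 10 teeth = 10/16 turn
  gear 2: T2=8, direction=positive, advance = 186 mod 8 = 2 teeth = 2/8 turn
  gear 3: T3=14, direction=negative, advance = 186 mod 14 = 4 teeth = 4/14 turn
Gear 3: 186 mod 14 = 4
Fraction = 4 / 14 = 2/7 (gcd(4,14)=2) = 2/7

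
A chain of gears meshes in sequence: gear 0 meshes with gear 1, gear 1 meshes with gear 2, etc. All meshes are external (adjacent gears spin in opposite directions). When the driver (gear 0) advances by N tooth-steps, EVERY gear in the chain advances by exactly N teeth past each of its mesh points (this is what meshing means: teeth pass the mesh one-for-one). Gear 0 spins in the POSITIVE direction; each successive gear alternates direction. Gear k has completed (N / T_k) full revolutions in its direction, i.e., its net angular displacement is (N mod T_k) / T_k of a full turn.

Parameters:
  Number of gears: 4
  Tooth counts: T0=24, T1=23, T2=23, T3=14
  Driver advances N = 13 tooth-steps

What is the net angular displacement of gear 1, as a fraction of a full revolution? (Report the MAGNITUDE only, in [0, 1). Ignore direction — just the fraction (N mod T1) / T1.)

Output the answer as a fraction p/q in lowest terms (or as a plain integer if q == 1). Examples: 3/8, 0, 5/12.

Answer: 13/23

Derivation:
Chain of 4 gears, tooth counts: [24, 23, 23, 14]
  gear 0: T0=24, direction=positive, advance = 13 mod 24 = 13 teeth = 13/24 turn
  gear 1: T1=23, direction=negative, advance = 13 mod 23 = 13 teeth = 13/23 turn
  gear 2: T2=23, direction=positive, advance = 13 mod 23 = 13 teeth = 13/23 turn
  gear 3: T3=14, direction=negative, advance = 13 mod 14 = 13 teeth = 13/14 turn
Gear 1: 13 mod 23 = 13
Fraction = 13 / 23 = 13/23 (gcd(13,23)=1) = 13/23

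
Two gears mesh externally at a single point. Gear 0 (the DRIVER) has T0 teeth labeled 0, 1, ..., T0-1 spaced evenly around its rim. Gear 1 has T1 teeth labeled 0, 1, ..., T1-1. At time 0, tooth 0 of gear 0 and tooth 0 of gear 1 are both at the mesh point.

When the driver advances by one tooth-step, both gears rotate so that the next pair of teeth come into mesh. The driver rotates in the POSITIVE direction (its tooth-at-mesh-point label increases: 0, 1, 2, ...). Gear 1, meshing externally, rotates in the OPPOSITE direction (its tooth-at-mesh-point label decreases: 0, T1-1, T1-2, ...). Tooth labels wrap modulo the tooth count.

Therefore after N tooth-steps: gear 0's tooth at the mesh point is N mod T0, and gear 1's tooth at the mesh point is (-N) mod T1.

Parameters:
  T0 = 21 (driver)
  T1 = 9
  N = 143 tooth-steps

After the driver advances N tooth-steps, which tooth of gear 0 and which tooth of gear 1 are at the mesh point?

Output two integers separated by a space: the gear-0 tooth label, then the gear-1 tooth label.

Answer: 17 1

Derivation:
Gear 0 (driver, T0=21): tooth at mesh = N mod T0
  143 = 6 * 21 + 17, so 143 mod 21 = 17
  gear 0 tooth = 17
Gear 1 (driven, T1=9): tooth at mesh = (-N) mod T1
  143 = 15 * 9 + 8, so 143 mod 9 = 8
  (-143) mod 9 = (-8) mod 9 = 9 - 8 = 1
Mesh after 143 steps: gear-0 tooth 17 meets gear-1 tooth 1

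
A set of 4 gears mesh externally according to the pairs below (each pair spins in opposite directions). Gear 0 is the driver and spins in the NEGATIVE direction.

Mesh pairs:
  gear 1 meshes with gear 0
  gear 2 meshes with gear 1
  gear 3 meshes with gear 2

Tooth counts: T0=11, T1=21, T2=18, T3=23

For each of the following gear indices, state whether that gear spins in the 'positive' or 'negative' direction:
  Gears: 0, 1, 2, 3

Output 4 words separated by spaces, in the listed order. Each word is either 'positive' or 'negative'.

Answer: negative positive negative positive

Derivation:
Gear 0 (driver): negative (depth 0)
  gear 1: meshes with gear 0 -> depth 1 -> positive (opposite of gear 0)
  gear 2: meshes with gear 1 -> depth 2 -> negative (opposite of gear 1)
  gear 3: meshes with gear 2 -> depth 3 -> positive (opposite of gear 2)
Queried indices 0, 1, 2, 3 -> negative, positive, negative, positive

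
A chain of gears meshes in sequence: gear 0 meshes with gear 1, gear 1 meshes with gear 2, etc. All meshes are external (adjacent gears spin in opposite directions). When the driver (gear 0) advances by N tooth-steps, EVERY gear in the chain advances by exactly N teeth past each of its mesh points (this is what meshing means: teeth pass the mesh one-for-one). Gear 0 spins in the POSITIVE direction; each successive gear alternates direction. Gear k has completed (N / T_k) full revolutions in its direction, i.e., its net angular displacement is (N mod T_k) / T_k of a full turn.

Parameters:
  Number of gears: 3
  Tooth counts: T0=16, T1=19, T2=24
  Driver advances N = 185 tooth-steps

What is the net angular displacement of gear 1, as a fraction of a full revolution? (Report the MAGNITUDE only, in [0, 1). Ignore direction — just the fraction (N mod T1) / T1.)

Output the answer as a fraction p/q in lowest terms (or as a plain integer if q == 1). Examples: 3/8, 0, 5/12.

Answer: 14/19

Derivation:
Chain of 3 gears, tooth counts: [16, 19, 24]
  gear 0: T0=16, direction=positive, advance = 185 mod 16 = 9 teeth = 9/16 turn
  gear 1: T1=19, direction=negative, advance = 185 mod 19 = 14 teeth = 14/19 turn
  gear 2: T2=24, direction=positive, advance = 185 mod 24 = 17 teeth = 17/24 turn
Gear 1: 185 mod 19 = 14
Fraction = 14 / 19 = 14/19 (gcd(14,19)=1) = 14/19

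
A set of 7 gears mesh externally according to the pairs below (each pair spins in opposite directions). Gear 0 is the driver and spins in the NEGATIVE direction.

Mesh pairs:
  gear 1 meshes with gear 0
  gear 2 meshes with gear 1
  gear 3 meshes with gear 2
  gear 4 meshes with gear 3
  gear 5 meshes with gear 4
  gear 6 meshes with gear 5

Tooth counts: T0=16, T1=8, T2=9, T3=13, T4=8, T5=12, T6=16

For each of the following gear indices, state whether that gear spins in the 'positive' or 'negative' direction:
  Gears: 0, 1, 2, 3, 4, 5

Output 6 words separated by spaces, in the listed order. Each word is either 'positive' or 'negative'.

Answer: negative positive negative positive negative positive

Derivation:
Gear 0 (driver): negative (depth 0)
  gear 1: meshes with gear 0 -> depth 1 -> positive (opposite of gear 0)
  gear 2: meshes with gear 1 -> depth 2 -> negative (opposite of gear 1)
  gear 3: meshes with gear 2 -> depth 3 -> positive (opposite of gear 2)
  gear 4: meshes with gear 3 -> depth 4 -> negative (opposite of gear 3)
  gear 5: meshes with gear 4 -> depth 5 -> positive (opposite of gear 4)
  gear 6: meshes with gear 5 -> depth 6 -> negative (opposite of gear 5)
Queried indices 0, 1, 2, 3, 4, 5 -> negative, positive, negative, positive, negative, positive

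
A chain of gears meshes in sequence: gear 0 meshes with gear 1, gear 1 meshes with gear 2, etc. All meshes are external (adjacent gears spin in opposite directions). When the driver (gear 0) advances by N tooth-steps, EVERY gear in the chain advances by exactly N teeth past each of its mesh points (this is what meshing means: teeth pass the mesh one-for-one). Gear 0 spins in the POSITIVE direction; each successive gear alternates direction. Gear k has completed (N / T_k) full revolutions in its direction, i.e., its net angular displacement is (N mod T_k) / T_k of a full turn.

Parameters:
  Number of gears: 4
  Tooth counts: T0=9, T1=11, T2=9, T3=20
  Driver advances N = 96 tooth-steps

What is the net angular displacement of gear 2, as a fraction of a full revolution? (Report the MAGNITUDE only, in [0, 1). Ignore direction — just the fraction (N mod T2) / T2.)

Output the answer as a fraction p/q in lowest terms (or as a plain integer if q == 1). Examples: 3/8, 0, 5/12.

Answer: 2/3

Derivation:
Chain of 4 gears, tooth counts: [9, 11, 9, 20]
  gear 0: T0=9, direction=positive, advance = 96 mod 9 = 6 teeth = 6/9 turn
  gear 1: T1=11, direction=negative, advance = 96 mod 11 = 8 teeth = 8/11 turn
  gear 2: T2=9, direction=positive, advance = 96 mod 9 = 6 teeth = 6/9 turn
  gear 3: T3=20, direction=negative, advance = 96 mod 20 = 16 teeth = 16/20 turn
Gear 2: 96 mod 9 = 6
Fraction = 6 / 9 = 2/3 (gcd(6,9)=3) = 2/3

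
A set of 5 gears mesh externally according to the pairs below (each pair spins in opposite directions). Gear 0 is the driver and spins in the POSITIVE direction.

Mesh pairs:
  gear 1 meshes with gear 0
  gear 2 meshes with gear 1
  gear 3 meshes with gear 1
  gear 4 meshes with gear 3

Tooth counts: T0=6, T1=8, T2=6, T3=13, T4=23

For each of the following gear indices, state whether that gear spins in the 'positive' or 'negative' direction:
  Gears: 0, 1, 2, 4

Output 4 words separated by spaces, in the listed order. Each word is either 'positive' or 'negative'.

Gear 0 (driver): positive (depth 0)
  gear 1: meshes with gear 0 -> depth 1 -> negative (opposite of gear 0)
  gear 2: meshes with gear 1 -> depth 2 -> positive (opposite of gear 1)
  gear 3: meshes with gear 1 -> depth 2 -> positive (opposite of gear 1)
  gear 4: meshes with gear 3 -> depth 3 -> negative (opposite of gear 3)
Queried indices 0, 1, 2, 4 -> positive, negative, positive, negative

Answer: positive negative positive negative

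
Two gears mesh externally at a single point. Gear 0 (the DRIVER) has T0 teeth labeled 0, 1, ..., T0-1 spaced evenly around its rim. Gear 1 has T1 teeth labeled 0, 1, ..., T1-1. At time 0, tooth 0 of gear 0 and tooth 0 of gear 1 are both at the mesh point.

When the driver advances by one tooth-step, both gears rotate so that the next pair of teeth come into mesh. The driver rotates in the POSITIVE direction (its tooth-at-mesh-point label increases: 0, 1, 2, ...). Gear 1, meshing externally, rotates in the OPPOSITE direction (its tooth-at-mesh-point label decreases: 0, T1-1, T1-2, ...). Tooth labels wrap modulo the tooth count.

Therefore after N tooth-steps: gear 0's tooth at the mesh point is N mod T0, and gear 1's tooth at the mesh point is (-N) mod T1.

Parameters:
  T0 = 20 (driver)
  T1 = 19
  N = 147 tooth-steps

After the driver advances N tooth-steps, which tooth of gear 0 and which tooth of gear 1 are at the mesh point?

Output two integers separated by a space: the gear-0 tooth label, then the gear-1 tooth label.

Gear 0 (driver, T0=20): tooth at mesh = N mod T0
  147 = 7 * 20 + 7, so 147 mod 20 = 7
  gear 0 tooth = 7
Gear 1 (driven, T1=19): tooth at mesh = (-N) mod T1
  147 = 7 * 19 + 14, so 147 mod 19 = 14
  (-147) mod 19 = (-14) mod 19 = 19 - 14 = 5
Mesh after 147 steps: gear-0 tooth 7 meets gear-1 tooth 5

Answer: 7 5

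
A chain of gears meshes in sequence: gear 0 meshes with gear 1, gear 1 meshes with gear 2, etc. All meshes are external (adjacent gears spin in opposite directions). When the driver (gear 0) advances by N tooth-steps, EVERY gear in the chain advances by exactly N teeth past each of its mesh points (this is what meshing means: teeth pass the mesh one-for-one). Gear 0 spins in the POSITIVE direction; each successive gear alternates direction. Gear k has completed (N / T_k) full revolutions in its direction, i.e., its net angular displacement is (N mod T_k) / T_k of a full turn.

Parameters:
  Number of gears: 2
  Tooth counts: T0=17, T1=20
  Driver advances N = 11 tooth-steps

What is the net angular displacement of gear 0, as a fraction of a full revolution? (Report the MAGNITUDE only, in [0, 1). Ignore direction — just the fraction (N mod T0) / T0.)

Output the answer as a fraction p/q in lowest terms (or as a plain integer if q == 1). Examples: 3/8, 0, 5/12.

Chain of 2 gears, tooth counts: [17, 20]
  gear 0: T0=17, direction=positive, advance = 11 mod 17 = 11 teeth = 11/17 turn
  gear 1: T1=20, direction=negative, advance = 11 mod 20 = 11 teeth = 11/20 turn
Gear 0: 11 mod 17 = 11
Fraction = 11 / 17 = 11/17 (gcd(11,17)=1) = 11/17

Answer: 11/17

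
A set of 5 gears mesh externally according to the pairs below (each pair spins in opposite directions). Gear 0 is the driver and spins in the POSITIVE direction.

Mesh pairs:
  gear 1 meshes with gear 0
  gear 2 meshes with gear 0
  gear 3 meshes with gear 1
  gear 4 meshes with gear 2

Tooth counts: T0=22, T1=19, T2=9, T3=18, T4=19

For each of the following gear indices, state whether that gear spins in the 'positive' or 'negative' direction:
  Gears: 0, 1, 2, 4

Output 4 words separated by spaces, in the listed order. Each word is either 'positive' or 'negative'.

Gear 0 (driver): positive (depth 0)
  gear 1: meshes with gear 0 -> depth 1 -> negative (opposite of gear 0)
  gear 2: meshes with gear 0 -> depth 1 -> negative (opposite of gear 0)
  gear 3: meshes with gear 1 -> depth 2 -> positive (opposite of gear 1)
  gear 4: meshes with gear 2 -> depth 2 -> positive (opposite of gear 2)
Queried indices 0, 1, 2, 4 -> positive, negative, negative, positive

Answer: positive negative negative positive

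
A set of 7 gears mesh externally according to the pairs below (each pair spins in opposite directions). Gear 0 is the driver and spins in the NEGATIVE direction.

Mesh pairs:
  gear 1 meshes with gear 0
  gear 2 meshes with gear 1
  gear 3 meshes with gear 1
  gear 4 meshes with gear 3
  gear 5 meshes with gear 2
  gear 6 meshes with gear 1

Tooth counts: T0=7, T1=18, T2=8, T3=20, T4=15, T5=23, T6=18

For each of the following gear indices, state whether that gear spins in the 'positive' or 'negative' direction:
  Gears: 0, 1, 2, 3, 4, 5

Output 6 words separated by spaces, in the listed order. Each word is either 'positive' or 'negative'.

Answer: negative positive negative negative positive positive

Derivation:
Gear 0 (driver): negative (depth 0)
  gear 1: meshes with gear 0 -> depth 1 -> positive (opposite of gear 0)
  gear 2: meshes with gear 1 -> depth 2 -> negative (opposite of gear 1)
  gear 3: meshes with gear 1 -> depth 2 -> negative (opposite of gear 1)
  gear 4: meshes with gear 3 -> depth 3 -> positive (opposite of gear 3)
  gear 5: meshes with gear 2 -> depth 3 -> positive (opposite of gear 2)
  gear 6: meshes with gear 1 -> depth 2 -> negative (opposite of gear 1)
Queried indices 0, 1, 2, 3, 4, 5 -> negative, positive, negative, negative, positive, positive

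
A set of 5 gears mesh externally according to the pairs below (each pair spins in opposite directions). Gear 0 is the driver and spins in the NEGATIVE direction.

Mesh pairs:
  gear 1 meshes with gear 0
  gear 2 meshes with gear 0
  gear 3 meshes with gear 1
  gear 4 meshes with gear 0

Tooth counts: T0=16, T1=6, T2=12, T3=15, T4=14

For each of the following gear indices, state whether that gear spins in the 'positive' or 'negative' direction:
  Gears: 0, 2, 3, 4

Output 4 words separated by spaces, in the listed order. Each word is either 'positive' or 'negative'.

Answer: negative positive negative positive

Derivation:
Gear 0 (driver): negative (depth 0)
  gear 1: meshes with gear 0 -> depth 1 -> positive (opposite of gear 0)
  gear 2: meshes with gear 0 -> depth 1 -> positive (opposite of gear 0)
  gear 3: meshes with gear 1 -> depth 2 -> negative (opposite of gear 1)
  gear 4: meshes with gear 0 -> depth 1 -> positive (opposite of gear 0)
Queried indices 0, 2, 3, 4 -> negative, positive, negative, positive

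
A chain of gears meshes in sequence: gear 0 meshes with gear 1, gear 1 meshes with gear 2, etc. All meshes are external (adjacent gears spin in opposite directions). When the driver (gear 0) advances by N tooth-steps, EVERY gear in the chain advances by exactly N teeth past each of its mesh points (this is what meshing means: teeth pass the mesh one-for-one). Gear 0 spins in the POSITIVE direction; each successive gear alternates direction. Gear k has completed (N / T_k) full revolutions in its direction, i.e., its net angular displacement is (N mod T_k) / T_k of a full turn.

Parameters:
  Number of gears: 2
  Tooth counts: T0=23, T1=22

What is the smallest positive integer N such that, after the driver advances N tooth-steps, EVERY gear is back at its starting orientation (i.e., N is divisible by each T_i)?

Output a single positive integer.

Gear k returns to start when N is a multiple of T_k.
All gears at start simultaneously when N is a common multiple of [23, 22]; the smallest such N is lcm(23, 22).
Start: lcm = T0 = 23
Fold in T1=22: gcd(23, 22) = 1; lcm(23, 22) = 23 * 22 / 1 = 506 / 1 = 506
Full cycle length = 506

Answer: 506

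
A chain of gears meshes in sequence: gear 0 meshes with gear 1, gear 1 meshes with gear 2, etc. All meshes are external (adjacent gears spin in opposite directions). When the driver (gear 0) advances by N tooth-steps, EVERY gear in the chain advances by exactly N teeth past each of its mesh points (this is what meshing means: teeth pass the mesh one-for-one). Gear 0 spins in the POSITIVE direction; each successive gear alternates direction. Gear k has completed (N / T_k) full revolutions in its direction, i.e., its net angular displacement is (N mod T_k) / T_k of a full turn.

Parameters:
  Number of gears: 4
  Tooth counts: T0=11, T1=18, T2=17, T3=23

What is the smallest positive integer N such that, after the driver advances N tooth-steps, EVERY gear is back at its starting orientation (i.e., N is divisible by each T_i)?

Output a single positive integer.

Answer: 77418

Derivation:
Gear k returns to start when N is a multiple of T_k.
All gears at start simultaneously when N is a common multiple of [11, 18, 17, 23]; the smallest such N is lcm(11, 18, 17, 23).
Start: lcm = T0 = 11
Fold in T1=18: gcd(11, 18) = 1; lcm(11, 18) = 11 * 18 / 1 = 198 / 1 = 198
Fold in T2=17: gcd(198, 17) = 1; lcm(198, 17) = 198 * 17 / 1 = 3366 / 1 = 3366
Fold in T3=23: gcd(3366, 23) = 1; lcm(3366, 23) = 3366 * 23 / 1 = 77418 / 1 = 77418
Full cycle length = 77418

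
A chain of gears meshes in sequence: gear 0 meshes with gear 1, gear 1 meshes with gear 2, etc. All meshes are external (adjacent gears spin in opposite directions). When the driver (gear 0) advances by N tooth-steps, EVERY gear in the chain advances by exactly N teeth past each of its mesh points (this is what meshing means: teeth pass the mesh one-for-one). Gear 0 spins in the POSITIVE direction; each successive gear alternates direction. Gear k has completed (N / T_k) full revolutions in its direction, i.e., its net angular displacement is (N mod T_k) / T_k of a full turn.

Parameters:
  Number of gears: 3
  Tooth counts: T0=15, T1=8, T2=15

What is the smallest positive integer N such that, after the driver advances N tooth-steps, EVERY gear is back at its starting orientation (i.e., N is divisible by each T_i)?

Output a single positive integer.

Gear k returns to start when N is a multiple of T_k.
All gears at start simultaneously when N is a common multiple of [15, 8, 15]; the smallest such N is lcm(15, 8, 15).
Start: lcm = T0 = 15
Fold in T1=8: gcd(15, 8) = 1; lcm(15, 8) = 15 * 8 / 1 = 120 / 1 = 120
Fold in T2=15: gcd(120, 15) = 15; lcm(120, 15) = 120 * 15 / 15 = 1800 / 15 = 120
Full cycle length = 120

Answer: 120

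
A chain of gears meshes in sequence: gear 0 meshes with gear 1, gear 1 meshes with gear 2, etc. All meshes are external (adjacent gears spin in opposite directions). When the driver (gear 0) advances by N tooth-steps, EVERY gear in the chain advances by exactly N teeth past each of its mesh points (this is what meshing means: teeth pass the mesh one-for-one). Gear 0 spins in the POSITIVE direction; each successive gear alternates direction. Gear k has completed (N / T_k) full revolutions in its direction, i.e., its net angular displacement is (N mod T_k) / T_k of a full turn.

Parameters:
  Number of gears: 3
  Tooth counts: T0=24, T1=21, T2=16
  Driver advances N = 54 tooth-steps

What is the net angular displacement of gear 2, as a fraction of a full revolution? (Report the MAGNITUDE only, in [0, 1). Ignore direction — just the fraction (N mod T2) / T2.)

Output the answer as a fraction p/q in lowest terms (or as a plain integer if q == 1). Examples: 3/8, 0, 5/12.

Chain of 3 gears, tooth counts: [24, 21, 16]
  gear 0: T0=24, direction=positive, advance = 54 mod 24 = 6 teeth = 6/24 turn
  gear 1: T1=21, direction=negative, advance = 54 mod 21 = 12 teeth = 12/21 turn
  gear 2: T2=16, direction=positive, advance = 54 mod 16 = 6 teeth = 6/16 turn
Gear 2: 54 mod 16 = 6
Fraction = 6 / 16 = 3/8 (gcd(6,16)=2) = 3/8

Answer: 3/8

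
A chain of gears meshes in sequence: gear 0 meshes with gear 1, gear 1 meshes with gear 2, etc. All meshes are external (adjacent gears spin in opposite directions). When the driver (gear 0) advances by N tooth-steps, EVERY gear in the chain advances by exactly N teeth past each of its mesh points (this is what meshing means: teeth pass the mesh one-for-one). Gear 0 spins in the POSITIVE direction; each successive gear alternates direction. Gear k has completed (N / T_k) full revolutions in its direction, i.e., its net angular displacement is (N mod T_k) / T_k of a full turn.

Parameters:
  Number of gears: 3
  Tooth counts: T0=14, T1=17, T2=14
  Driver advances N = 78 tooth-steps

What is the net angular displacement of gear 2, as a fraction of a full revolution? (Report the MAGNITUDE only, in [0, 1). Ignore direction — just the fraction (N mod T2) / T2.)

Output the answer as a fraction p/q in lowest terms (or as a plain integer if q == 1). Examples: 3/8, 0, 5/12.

Chain of 3 gears, tooth counts: [14, 17, 14]
  gear 0: T0=14, direction=positive, advance = 78 mod 14 = 8 teeth = 8/14 turn
  gear 1: T1=17, direction=negative, advance = 78 mod 17 = 10 teeth = 10/17 turn
  gear 2: T2=14, direction=positive, advance = 78 mod 14 = 8 teeth = 8/14 turn
Gear 2: 78 mod 14 = 8
Fraction = 8 / 14 = 4/7 (gcd(8,14)=2) = 4/7

Answer: 4/7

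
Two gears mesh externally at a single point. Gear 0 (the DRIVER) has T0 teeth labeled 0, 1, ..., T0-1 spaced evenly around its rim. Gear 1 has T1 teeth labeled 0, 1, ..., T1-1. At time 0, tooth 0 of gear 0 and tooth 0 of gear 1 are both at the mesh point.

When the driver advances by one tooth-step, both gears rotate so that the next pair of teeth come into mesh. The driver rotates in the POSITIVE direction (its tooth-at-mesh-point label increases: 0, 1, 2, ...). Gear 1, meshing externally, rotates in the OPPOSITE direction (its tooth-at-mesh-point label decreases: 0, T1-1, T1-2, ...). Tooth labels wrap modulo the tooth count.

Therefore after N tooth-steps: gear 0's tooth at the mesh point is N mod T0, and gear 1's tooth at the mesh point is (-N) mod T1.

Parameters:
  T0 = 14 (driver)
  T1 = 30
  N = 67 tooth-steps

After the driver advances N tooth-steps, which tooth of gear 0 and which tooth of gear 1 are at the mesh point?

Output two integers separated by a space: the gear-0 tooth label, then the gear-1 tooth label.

Answer: 11 23

Derivation:
Gear 0 (driver, T0=14): tooth at mesh = N mod T0
  67 = 4 * 14 + 11, so 67 mod 14 = 11
  gear 0 tooth = 11
Gear 1 (driven, T1=30): tooth at mesh = (-N) mod T1
  67 = 2 * 30 + 7, so 67 mod 30 = 7
  (-67) mod 30 = (-7) mod 30 = 30 - 7 = 23
Mesh after 67 steps: gear-0 tooth 11 meets gear-1 tooth 23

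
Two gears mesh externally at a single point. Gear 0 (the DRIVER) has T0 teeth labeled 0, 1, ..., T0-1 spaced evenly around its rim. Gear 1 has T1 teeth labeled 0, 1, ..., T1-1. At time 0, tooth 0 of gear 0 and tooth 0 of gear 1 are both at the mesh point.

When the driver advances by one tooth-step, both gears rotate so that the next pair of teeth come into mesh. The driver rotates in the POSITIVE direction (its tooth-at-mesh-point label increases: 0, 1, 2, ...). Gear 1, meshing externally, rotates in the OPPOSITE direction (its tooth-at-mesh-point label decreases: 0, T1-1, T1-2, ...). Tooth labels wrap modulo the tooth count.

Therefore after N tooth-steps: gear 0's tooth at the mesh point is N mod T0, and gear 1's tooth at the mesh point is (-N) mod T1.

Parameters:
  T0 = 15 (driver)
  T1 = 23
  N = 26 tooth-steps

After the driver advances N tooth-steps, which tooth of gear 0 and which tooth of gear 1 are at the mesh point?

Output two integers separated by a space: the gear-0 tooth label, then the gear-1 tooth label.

Gear 0 (driver, T0=15): tooth at mesh = N mod T0
  26 = 1 * 15 + 11, so 26 mod 15 = 11
  gear 0 tooth = 11
Gear 1 (driven, T1=23): tooth at mesh = (-N) mod T1
  26 = 1 * 23 + 3, so 26 mod 23 = 3
  (-26) mod 23 = (-3) mod 23 = 23 - 3 = 20
Mesh after 26 steps: gear-0 tooth 11 meets gear-1 tooth 20

Answer: 11 20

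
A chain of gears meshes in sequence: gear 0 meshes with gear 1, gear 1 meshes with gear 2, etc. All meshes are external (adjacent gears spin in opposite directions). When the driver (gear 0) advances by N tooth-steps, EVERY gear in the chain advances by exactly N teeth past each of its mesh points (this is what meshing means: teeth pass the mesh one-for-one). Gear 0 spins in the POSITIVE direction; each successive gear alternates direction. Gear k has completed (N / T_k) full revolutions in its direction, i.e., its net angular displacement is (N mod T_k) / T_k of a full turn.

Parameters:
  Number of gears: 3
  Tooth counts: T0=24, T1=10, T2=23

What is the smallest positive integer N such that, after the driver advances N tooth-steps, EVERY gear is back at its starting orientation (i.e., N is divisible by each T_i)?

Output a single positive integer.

Gear k returns to start when N is a multiple of T_k.
All gears at start simultaneously when N is a common multiple of [24, 10, 23]; the smallest such N is lcm(24, 10, 23).
Start: lcm = T0 = 24
Fold in T1=10: gcd(24, 10) = 2; lcm(24, 10) = 24 * 10 / 2 = 240 / 2 = 120
Fold in T2=23: gcd(120, 23) = 1; lcm(120, 23) = 120 * 23 / 1 = 2760 / 1 = 2760
Full cycle length = 2760

Answer: 2760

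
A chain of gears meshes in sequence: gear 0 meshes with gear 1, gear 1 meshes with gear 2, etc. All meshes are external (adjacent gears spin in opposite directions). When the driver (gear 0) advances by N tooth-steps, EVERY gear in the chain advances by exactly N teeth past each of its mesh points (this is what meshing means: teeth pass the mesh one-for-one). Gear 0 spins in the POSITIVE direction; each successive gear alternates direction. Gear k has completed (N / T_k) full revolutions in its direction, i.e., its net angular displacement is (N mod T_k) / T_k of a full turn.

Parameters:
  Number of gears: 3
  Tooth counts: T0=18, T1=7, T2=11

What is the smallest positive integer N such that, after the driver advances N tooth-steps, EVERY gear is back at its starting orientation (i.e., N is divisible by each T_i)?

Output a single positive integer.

Gear k returns to start when N is a multiple of T_k.
All gears at start simultaneously when N is a common multiple of [18, 7, 11]; the smallest such N is lcm(18, 7, 11).
Start: lcm = T0 = 18
Fold in T1=7: gcd(18, 7) = 1; lcm(18, 7) = 18 * 7 / 1 = 126 / 1 = 126
Fold in T2=11: gcd(126, 11) = 1; lcm(126, 11) = 126 * 11 / 1 = 1386 / 1 = 1386
Full cycle length = 1386

Answer: 1386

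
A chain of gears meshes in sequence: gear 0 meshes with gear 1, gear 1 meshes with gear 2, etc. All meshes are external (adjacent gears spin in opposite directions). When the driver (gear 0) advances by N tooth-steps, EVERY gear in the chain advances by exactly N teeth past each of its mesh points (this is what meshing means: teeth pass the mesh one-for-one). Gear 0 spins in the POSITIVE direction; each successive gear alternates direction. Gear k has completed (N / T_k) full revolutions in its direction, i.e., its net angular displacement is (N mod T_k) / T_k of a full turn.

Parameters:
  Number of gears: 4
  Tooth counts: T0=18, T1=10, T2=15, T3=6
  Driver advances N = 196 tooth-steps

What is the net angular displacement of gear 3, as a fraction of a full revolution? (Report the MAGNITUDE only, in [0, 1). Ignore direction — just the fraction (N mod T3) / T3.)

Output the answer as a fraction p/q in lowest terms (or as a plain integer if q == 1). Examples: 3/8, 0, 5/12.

Chain of 4 gears, tooth counts: [18, 10, 15, 6]
  gear 0: T0=18, direction=positive, advance = 196 mod 18 = 16 teeth = 16/18 turn
  gear 1: T1=10, direction=negative, advance = 196 mod 10 = 6 teeth = 6/10 turn
  gear 2: T2=15, direction=positive, advance = 196 mod 15 = 1 teeth = 1/15 turn
  gear 3: T3=6, direction=negative, advance = 196 mod 6 = 4 teeth = 4/6 turn
Gear 3: 196 mod 6 = 4
Fraction = 4 / 6 = 2/3 (gcd(4,6)=2) = 2/3

Answer: 2/3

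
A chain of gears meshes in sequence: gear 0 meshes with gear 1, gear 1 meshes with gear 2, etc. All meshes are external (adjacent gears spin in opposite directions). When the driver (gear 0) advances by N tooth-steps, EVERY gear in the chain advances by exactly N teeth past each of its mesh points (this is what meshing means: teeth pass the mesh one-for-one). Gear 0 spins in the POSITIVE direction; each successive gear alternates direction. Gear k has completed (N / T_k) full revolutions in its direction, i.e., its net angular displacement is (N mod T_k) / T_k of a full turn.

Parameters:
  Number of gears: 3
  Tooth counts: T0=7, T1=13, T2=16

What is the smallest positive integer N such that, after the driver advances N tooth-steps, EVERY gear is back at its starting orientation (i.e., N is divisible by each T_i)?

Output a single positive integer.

Gear k returns to start when N is a multiple of T_k.
All gears at start simultaneously when N is a common multiple of [7, 13, 16]; the smallest such N is lcm(7, 13, 16).
Start: lcm = T0 = 7
Fold in T1=13: gcd(7, 13) = 1; lcm(7, 13) = 7 * 13 / 1 = 91 / 1 = 91
Fold in T2=16: gcd(91, 16) = 1; lcm(91, 16) = 91 * 16 / 1 = 1456 / 1 = 1456
Full cycle length = 1456

Answer: 1456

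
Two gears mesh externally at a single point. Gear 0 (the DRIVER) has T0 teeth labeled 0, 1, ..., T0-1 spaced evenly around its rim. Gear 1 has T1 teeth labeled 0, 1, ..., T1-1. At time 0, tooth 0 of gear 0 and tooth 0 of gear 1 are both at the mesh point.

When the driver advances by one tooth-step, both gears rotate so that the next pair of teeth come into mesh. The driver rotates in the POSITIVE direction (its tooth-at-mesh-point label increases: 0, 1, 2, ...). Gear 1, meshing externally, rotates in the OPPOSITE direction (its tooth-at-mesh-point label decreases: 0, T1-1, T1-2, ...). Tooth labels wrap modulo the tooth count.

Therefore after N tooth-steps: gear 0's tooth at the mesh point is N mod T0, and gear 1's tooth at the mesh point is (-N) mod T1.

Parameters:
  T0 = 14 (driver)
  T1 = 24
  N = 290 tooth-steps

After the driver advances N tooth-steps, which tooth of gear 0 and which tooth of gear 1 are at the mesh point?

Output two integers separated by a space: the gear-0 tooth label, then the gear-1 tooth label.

Answer: 10 22

Derivation:
Gear 0 (driver, T0=14): tooth at mesh = N mod T0
  290 = 20 * 14 + 10, so 290 mod 14 = 10
  gear 0 tooth = 10
Gear 1 (driven, T1=24): tooth at mesh = (-N) mod T1
  290 = 12 * 24 + 2, so 290 mod 24 = 2
  (-290) mod 24 = (-2) mod 24 = 24 - 2 = 22
Mesh after 290 steps: gear-0 tooth 10 meets gear-1 tooth 22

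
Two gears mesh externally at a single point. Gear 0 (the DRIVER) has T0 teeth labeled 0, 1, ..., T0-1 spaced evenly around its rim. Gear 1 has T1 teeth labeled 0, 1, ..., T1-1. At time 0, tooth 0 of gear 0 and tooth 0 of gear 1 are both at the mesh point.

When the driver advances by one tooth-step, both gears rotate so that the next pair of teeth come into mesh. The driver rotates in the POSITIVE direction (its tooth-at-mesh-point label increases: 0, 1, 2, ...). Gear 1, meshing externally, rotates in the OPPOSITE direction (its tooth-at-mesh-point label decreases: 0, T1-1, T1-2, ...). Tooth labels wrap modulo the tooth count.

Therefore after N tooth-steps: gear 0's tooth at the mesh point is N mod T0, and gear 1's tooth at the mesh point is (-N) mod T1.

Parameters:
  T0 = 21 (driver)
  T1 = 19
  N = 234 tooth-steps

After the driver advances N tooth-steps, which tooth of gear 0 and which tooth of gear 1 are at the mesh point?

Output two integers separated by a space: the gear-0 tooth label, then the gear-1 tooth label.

Answer: 3 13

Derivation:
Gear 0 (driver, T0=21): tooth at mesh = N mod T0
  234 = 11 * 21 + 3, so 234 mod 21 = 3
  gear 0 tooth = 3
Gear 1 (driven, T1=19): tooth at mesh = (-N) mod T1
  234 = 12 * 19 + 6, so 234 mod 19 = 6
  (-234) mod 19 = (-6) mod 19 = 19 - 6 = 13
Mesh after 234 steps: gear-0 tooth 3 meets gear-1 tooth 13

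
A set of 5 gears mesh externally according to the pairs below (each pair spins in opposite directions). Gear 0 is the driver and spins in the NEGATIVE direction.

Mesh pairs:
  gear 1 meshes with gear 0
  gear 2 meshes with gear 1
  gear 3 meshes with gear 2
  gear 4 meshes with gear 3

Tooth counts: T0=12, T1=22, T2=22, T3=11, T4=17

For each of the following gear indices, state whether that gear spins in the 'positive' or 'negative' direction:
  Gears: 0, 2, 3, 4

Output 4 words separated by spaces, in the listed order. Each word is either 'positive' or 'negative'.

Answer: negative negative positive negative

Derivation:
Gear 0 (driver): negative (depth 0)
  gear 1: meshes with gear 0 -> depth 1 -> positive (opposite of gear 0)
  gear 2: meshes with gear 1 -> depth 2 -> negative (opposite of gear 1)
  gear 3: meshes with gear 2 -> depth 3 -> positive (opposite of gear 2)
  gear 4: meshes with gear 3 -> depth 4 -> negative (opposite of gear 3)
Queried indices 0, 2, 3, 4 -> negative, negative, positive, negative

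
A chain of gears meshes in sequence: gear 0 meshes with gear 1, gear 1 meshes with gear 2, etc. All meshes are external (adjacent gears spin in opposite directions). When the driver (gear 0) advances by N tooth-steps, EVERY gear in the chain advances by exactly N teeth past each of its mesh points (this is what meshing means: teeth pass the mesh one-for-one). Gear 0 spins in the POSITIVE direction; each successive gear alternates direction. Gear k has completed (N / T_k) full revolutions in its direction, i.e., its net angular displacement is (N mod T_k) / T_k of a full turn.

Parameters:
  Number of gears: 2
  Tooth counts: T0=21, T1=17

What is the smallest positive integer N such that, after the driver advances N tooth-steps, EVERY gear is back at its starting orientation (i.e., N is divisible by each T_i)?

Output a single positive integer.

Answer: 357

Derivation:
Gear k returns to start when N is a multiple of T_k.
All gears at start simultaneously when N is a common multiple of [21, 17]; the smallest such N is lcm(21, 17).
Start: lcm = T0 = 21
Fold in T1=17: gcd(21, 17) = 1; lcm(21, 17) = 21 * 17 / 1 = 357 / 1 = 357
Full cycle length = 357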